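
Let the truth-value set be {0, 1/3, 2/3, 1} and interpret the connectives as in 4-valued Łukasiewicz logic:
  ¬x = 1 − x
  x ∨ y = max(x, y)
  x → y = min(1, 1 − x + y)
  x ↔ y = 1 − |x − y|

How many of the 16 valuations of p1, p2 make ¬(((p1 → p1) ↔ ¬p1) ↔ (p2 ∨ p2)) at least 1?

2

p1 = 0, p2 = 0 ↦ 1  ≥
p1 = 0, p2 = 1/3 ↦ 2/3  <
p1 = 0, p2 = 2/3 ↦ 1/3  <
p1 = 0, p2 = 1 ↦ 0  <
p1 = 1/3, p2 = 0 ↦ 2/3  <
p1 = 1/3, p2 = 1/3 ↦ 1/3  <
p1 = 1/3, p2 = 2/3 ↦ 0  <
p1 = 1/3, p2 = 1 ↦ 1/3  <
p1 = 2/3, p2 = 0 ↦ 1/3  <
p1 = 2/3, p2 = 1/3 ↦ 0  <
p1 = 2/3, p2 = 2/3 ↦ 1/3  <
p1 = 2/3, p2 = 1 ↦ 2/3  <
p1 = 1, p2 = 0 ↦ 0  <
p1 = 1, p2 = 1/3 ↦ 1/3  <
p1 = 1, p2 = 2/3 ↦ 2/3  <
p1 = 1, p2 = 1 ↦ 1  ≥
So 2 of the 16 assignments meet the threshold.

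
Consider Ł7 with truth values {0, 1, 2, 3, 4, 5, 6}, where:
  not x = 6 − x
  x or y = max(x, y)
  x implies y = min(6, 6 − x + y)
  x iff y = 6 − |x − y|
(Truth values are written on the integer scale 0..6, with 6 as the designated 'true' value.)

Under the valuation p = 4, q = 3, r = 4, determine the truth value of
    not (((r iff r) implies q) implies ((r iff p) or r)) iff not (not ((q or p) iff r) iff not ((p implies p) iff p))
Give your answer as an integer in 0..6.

4

r iff r = 4 iff 4 = 6
(r iff r) implies q = 6 implies 3 = 3
r iff p = 4 iff 4 = 6
(r iff p) or r = 6 or 4 = 6
((r iff r) implies q) implies ((r iff p) or r) = 3 implies 6 = 6
not (((r iff r) implies q) implies ((r iff p) or r)) = not 6 = 0
q or p = 3 or 4 = 4
(q or p) iff r = 4 iff 4 = 6
not ((q or p) iff r) = not 6 = 0
p implies p = 4 implies 4 = 6
(p implies p) iff p = 6 iff 4 = 4
not ((p implies p) iff p) = not 4 = 2
not ((q or p) iff r) iff not ((p implies p) iff p) = 0 iff 2 = 4
not (not ((q or p) iff r) iff not ((p implies p) iff p)) = not 4 = 2
not (((r iff r) implies q) implies ((r iff p) or r)) iff not (not ((q or p) iff r) iff not ((p implies p) iff p)) = 0 iff 2 = 4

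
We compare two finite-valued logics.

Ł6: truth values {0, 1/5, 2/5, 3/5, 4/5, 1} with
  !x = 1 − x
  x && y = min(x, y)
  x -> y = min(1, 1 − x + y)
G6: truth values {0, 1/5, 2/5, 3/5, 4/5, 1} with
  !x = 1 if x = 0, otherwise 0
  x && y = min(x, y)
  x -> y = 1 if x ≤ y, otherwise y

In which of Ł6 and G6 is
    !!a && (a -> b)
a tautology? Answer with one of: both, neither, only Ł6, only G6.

neither

In Ł6: at a = 0, b = 0 the value is 0 — not a tautology.
In G6: at a = 0, b = 0 the value is 0 — not a tautology.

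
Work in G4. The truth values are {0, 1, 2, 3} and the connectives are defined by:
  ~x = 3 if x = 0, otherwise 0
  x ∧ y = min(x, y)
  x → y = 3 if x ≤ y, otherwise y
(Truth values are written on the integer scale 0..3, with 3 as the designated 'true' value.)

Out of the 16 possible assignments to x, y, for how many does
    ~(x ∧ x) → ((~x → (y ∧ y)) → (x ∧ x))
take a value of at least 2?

13

x = 0, y = 0 ↦ 3  ≥
x = 0, y = 1 ↦ 0  <
x = 0, y = 2 ↦ 0  <
x = 0, y = 3 ↦ 0  <
x = 1, y = 0 ↦ 3  ≥
x = 1, y = 1 ↦ 3  ≥
x = 1, y = 2 ↦ 3  ≥
x = 1, y = 3 ↦ 3  ≥
x = 2, y = 0 ↦ 3  ≥
x = 2, y = 1 ↦ 3  ≥
x = 2, y = 2 ↦ 3  ≥
x = 2, y = 3 ↦ 3  ≥
x = 3, y = 0 ↦ 3  ≥
x = 3, y = 1 ↦ 3  ≥
x = 3, y = 2 ↦ 3  ≥
x = 3, y = 3 ↦ 3  ≥
So 13 of the 16 assignments meet the threshold.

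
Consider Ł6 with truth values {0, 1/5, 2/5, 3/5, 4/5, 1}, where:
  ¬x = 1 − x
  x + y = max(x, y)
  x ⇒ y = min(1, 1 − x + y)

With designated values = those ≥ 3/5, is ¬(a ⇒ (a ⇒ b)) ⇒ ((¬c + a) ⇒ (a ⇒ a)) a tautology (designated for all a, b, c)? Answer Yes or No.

Yes

At a = 0, b = 4/5, c = 4/5, for instance:
a ⇒ b = 0 ⇒ 4/5 = 1
a ⇒ (a ⇒ b) = 0 ⇒ 1 = 1
¬(a ⇒ (a ⇒ b)) = ¬1 = 0
¬c = ¬4/5 = 1/5
¬c + a = 1/5 + 0 = 1/5
a ⇒ a = 0 ⇒ 0 = 1
(¬c + a) ⇒ (a ⇒ a) = 1/5 ⇒ 1 = 1
¬(a ⇒ (a ⇒ b)) ⇒ ((¬c + a) ⇒ (a ⇒ a)) = 0 ⇒ 1 = 1
and checking the remaining 215 assignments likewise gives ≥ 3/5 in every case.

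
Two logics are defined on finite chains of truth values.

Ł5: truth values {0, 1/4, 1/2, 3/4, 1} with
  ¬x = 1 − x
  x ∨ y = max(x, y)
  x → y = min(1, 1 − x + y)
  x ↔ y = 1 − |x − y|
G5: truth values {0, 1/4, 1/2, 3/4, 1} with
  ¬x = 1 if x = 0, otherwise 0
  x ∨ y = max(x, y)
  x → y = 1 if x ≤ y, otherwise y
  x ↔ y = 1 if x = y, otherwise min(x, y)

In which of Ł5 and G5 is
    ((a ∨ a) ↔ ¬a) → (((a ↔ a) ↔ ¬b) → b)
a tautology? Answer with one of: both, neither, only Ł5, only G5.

only G5

In Ł5: at a = 1/4, b = 0 the value is 1/2 — not a tautology.
In G5: every assignment gives 1 — tautology.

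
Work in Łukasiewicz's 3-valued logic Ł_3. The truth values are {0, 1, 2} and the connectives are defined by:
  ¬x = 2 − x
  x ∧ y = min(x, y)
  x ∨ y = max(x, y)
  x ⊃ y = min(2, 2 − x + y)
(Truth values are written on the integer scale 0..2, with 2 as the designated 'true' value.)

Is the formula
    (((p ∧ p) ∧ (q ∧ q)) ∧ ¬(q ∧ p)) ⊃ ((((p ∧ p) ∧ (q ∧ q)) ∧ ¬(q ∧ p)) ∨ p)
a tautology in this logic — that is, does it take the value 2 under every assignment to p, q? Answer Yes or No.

p = 0, q = 0 ↦ 2
p = 0, q = 1 ↦ 2
p = 0, q = 2 ↦ 2
p = 1, q = 0 ↦ 2
p = 1, q = 1 ↦ 2
p = 1, q = 2 ↦ 2
p = 2, q = 0 ↦ 2
p = 2, q = 1 ↦ 2
p = 2, q = 2 ↦ 2
Every assignment gives a value ≥ 2.

Yes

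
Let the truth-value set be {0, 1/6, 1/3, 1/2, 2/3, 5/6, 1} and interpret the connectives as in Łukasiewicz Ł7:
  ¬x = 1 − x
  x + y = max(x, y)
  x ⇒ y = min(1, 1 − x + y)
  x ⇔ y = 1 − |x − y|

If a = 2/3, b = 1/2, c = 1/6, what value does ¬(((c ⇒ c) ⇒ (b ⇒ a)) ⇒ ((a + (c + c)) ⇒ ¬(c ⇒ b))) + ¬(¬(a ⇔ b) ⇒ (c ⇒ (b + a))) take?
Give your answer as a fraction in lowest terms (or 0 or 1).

c ⇒ c = 1/6 ⇒ 1/6 = 1
b ⇒ a = 1/2 ⇒ 2/3 = 1
(c ⇒ c) ⇒ (b ⇒ a) = 1 ⇒ 1 = 1
c + c = 1/6 + 1/6 = 1/6
a + (c + c) = 2/3 + 1/6 = 2/3
c ⇒ b = 1/6 ⇒ 1/2 = 1
¬(c ⇒ b) = ¬1 = 0
(a + (c + c)) ⇒ ¬(c ⇒ b) = 2/3 ⇒ 0 = 1/3
((c ⇒ c) ⇒ (b ⇒ a)) ⇒ ((a + (c + c)) ⇒ ¬(c ⇒ b)) = 1 ⇒ 1/3 = 1/3
¬(((c ⇒ c) ⇒ (b ⇒ a)) ⇒ ((a + (c + c)) ⇒ ¬(c ⇒ b))) = ¬1/3 = 2/3
a ⇔ b = 2/3 ⇔ 1/2 = 5/6
¬(a ⇔ b) = ¬5/6 = 1/6
b + a = 1/2 + 2/3 = 2/3
c ⇒ (b + a) = 1/6 ⇒ 2/3 = 1
¬(a ⇔ b) ⇒ (c ⇒ (b + a)) = 1/6 ⇒ 1 = 1
¬(¬(a ⇔ b) ⇒ (c ⇒ (b + a))) = ¬1 = 0
¬(((c ⇒ c) ⇒ (b ⇒ a)) ⇒ ((a + (c + c)) ⇒ ¬(c ⇒ b))) + ¬(¬(a ⇔ b) ⇒ (c ⇒ (b + a))) = 2/3 + 0 = 2/3

2/3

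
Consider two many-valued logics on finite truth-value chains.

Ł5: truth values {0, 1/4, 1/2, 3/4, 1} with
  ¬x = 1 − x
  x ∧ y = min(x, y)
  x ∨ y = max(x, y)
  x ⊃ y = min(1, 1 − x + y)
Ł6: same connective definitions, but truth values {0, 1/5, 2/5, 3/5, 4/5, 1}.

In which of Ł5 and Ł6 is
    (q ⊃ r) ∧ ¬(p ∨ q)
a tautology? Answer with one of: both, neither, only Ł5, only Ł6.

neither

In Ł5: at p = 0, q = 1/4, r = 0 the value is 3/4 — not a tautology.
In Ł6: at p = 0, q = 1/5, r = 0 the value is 4/5 — not a tautology.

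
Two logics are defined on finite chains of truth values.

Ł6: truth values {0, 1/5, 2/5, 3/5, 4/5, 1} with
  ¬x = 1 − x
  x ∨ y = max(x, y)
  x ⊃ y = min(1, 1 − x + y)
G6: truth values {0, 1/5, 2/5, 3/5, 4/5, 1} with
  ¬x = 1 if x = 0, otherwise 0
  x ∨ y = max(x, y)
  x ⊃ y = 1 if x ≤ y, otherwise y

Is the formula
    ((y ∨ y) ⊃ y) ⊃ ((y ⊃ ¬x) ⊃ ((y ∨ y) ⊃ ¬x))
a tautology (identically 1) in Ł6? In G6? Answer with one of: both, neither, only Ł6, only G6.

In Ł6: every assignment gives 1 — tautology.
In G6: every assignment gives 1 — tautology.

both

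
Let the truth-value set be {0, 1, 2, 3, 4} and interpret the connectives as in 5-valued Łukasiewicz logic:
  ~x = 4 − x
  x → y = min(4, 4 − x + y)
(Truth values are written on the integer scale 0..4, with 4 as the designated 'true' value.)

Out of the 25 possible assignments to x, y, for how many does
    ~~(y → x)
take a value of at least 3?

19

value 4: 15 assignments (counts)
value 3: 4 assignments (counts)
value 2: 3 assignments
value 1: 2 assignments
value 0: 1 assignment
So 19 of the 25 assignments meet the threshold.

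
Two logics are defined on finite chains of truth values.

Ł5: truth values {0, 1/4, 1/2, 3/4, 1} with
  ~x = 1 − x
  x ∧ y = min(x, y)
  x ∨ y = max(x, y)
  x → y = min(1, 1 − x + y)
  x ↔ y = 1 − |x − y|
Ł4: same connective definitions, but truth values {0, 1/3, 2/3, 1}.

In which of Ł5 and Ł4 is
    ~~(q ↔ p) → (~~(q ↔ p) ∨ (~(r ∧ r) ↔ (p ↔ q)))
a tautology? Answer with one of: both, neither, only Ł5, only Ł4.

In Ł5: every assignment gives 1 — tautology.
In Ł4: every assignment gives 1 — tautology.

both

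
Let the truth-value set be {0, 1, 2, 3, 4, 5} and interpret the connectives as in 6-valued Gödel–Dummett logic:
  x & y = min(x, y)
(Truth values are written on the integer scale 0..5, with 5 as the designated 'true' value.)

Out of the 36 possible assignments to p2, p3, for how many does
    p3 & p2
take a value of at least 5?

value 5: 1 assignment (counts)
value 4: 3 assignments
value 3: 5 assignments
value 2: 7 assignments
value 1: 9 assignments
value 0: 11 assignments
So 1 of the 36 assignments meets the threshold.

1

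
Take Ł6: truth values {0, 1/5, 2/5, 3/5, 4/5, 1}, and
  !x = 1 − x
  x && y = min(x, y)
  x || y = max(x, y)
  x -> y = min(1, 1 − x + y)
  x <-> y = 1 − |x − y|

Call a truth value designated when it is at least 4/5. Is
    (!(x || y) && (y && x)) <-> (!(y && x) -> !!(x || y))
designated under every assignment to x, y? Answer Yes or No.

No

Counterexample: take x = 0, y = 2/5.
x || y = 0 || 2/5 = 2/5
!(x || y) = !2/5 = 3/5
y && x = 2/5 && 0 = 0
!(x || y) && (y && x) = 3/5 && 0 = 0
y && x = 2/5 && 0 = 0
!(y && x) = !0 = 1
x || y = 0 || 2/5 = 2/5
!(x || y) = !2/5 = 3/5
!!(x || y) = !3/5 = 2/5
!(y && x) -> !!(x || y) = 1 -> 2/5 = 2/5
(!(x || y) && (y && x)) <-> (!(y && x) -> !!(x || y)) = 0 <-> 2/5 = 3/5
This gives 3/5, which is below 4/5.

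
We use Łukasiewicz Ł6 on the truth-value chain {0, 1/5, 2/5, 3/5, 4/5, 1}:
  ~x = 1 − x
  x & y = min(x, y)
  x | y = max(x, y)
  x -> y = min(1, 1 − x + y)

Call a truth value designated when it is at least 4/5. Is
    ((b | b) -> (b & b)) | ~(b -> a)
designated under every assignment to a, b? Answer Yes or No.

At a = 4/5, b = 0, for instance:
b | b = 0 | 0 = 0
b & b = 0 & 0 = 0
(b | b) -> (b & b) = 0 -> 0 = 1
b -> a = 0 -> 4/5 = 1
~(b -> a) = ~1 = 0
((b | b) -> (b & b)) | ~(b -> a) = 1 | 0 = 1
and checking the remaining 35 assignments likewise gives ≥ 4/5 in every case.

Yes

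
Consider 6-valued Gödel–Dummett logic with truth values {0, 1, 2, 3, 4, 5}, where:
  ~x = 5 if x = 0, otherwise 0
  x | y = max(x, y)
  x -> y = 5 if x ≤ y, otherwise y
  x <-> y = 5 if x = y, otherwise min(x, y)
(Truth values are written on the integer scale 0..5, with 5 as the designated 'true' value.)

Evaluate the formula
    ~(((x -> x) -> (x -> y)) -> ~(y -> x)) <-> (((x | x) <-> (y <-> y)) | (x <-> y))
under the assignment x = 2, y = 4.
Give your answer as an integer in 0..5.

2

x -> x = 2 -> 2 = 5
x -> y = 2 -> 4 = 5
(x -> x) -> (x -> y) = 5 -> 5 = 5
y -> x = 4 -> 2 = 2
~(y -> x) = ~2 = 0
((x -> x) -> (x -> y)) -> ~(y -> x) = 5 -> 0 = 0
~(((x -> x) -> (x -> y)) -> ~(y -> x)) = ~0 = 5
x | x = 2 | 2 = 2
y <-> y = 4 <-> 4 = 5
(x | x) <-> (y <-> y) = 2 <-> 5 = 2
x <-> y = 2 <-> 4 = 2
((x | x) <-> (y <-> y)) | (x <-> y) = 2 | 2 = 2
~(((x -> x) -> (x -> y)) -> ~(y -> x)) <-> (((x | x) <-> (y <-> y)) | (x <-> y)) = 5 <-> 2 = 2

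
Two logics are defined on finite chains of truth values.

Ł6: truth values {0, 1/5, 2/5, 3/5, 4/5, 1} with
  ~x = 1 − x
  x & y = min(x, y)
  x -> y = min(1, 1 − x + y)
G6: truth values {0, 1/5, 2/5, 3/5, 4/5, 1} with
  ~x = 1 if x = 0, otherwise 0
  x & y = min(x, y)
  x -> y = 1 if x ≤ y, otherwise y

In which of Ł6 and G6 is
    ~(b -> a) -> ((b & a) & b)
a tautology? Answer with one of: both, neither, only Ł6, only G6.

In Ł6: at a = 0, b = 1/5 the value is 4/5 — not a tautology.
In G6: at a = 0, b = 1/5 the value is 0 — not a tautology.

neither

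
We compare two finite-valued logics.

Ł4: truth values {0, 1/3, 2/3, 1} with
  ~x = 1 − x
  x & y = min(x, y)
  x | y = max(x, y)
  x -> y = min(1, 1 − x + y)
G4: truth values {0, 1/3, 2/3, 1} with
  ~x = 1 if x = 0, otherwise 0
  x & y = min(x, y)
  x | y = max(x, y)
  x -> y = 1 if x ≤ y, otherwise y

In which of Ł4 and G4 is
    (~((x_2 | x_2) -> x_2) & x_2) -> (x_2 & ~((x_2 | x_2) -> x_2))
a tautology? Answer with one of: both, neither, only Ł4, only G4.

In Ł4: every assignment gives 1 — tautology.
In G4: every assignment gives 1 — tautology.

both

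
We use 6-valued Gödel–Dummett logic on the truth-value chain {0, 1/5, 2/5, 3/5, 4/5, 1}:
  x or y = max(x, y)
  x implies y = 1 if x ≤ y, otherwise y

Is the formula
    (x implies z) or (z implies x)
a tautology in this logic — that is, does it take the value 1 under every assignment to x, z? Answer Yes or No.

Yes

At x = 1/5, z = 1/5, for instance:
x implies z = 1/5 implies 1/5 = 1
z implies x = 1/5 implies 1/5 = 1
(x implies z) or (z implies x) = 1 or 1 = 1
and checking the remaining 35 assignments likewise gives ≥ 1 in every case.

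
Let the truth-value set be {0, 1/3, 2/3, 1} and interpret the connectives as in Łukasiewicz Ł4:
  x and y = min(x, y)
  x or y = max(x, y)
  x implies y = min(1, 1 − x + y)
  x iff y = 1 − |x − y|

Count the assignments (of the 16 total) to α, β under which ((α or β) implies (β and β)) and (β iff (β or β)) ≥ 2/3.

α = 0, β = 0 ↦ 1  ≥
α = 0, β = 1/3 ↦ 1  ≥
α = 0, β = 2/3 ↦ 1  ≥
α = 0, β = 1 ↦ 1  ≥
α = 1/3, β = 0 ↦ 2/3  ≥
α = 1/3, β = 1/3 ↦ 1  ≥
α = 1/3, β = 2/3 ↦ 1  ≥
α = 1/3, β = 1 ↦ 1  ≥
α = 2/3, β = 0 ↦ 1/3  <
α = 2/3, β = 1/3 ↦ 2/3  ≥
α = 2/3, β = 2/3 ↦ 1  ≥
α = 2/3, β = 1 ↦ 1  ≥
α = 1, β = 0 ↦ 0  <
α = 1, β = 1/3 ↦ 1/3  <
α = 1, β = 2/3 ↦ 2/3  ≥
α = 1, β = 1 ↦ 1  ≥
So 13 of the 16 assignments meet the threshold.

13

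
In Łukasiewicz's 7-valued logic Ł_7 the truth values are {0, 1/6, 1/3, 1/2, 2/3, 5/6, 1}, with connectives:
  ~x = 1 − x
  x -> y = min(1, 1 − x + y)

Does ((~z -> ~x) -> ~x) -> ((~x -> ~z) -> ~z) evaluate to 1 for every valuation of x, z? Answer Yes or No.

Yes

At x = 1, z = 1/6, for instance:
~z = ~1/6 = 5/6
~x = ~1 = 0
~z -> ~x = 5/6 -> 0 = 1/6
(~z -> ~x) -> ~x = 1/6 -> 0 = 5/6
~x -> ~z = 0 -> 5/6 = 1
(~x -> ~z) -> ~z = 1 -> 5/6 = 5/6
((~z -> ~x) -> ~x) -> ((~x -> ~z) -> ~z) = 5/6 -> 5/6 = 1
and checking the remaining 48 assignments likewise gives ≥ 1 in every case.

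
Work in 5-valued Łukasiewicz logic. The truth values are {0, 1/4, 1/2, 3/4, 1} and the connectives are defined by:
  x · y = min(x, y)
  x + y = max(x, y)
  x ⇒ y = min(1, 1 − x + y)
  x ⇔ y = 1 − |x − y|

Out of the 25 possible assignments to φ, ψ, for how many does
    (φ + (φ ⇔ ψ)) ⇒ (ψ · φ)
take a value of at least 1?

value 1: 5 assignments (counts)
value 3/4: 6 assignments
value 1/2: 7 assignments
value 1/4: 5 assignments
value 0: 2 assignments
So 5 of the 25 assignments meet the threshold.

5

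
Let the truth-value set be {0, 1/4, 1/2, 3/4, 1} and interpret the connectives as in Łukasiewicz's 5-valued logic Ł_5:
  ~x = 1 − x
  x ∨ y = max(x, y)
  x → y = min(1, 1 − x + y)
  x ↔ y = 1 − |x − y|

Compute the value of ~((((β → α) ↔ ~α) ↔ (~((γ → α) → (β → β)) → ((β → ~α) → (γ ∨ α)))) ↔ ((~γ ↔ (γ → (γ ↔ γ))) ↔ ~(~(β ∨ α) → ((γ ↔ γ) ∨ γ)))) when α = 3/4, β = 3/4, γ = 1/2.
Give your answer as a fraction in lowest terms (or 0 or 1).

1/4

β → α = 3/4 → 3/4 = 1
~α = ~3/4 = 1/4
(β → α) ↔ ~α = 1 ↔ 1/4 = 1/4
γ → α = 1/2 → 3/4 = 1
β → β = 3/4 → 3/4 = 1
(γ → α) → (β → β) = 1 → 1 = 1
~((γ → α) → (β → β)) = ~1 = 0
~α = ~3/4 = 1/4
β → ~α = 3/4 → 1/4 = 1/2
γ ∨ α = 1/2 ∨ 3/4 = 3/4
(β → ~α) → (γ ∨ α) = 1/2 → 3/4 = 1
~((γ → α) → (β → β)) → ((β → ~α) → (γ ∨ α)) = 0 → 1 = 1
((β → α) ↔ ~α) ↔ (~((γ → α) → (β → β)) → ((β → ~α) → (γ ∨ α))) = 1/4 ↔ 1 = 1/4
~γ = ~1/2 = 1/2
γ ↔ γ = 1/2 ↔ 1/2 = 1
γ → (γ ↔ γ) = 1/2 → 1 = 1
~γ ↔ (γ → (γ ↔ γ)) = 1/2 ↔ 1 = 1/2
β ∨ α = 3/4 ∨ 3/4 = 3/4
~(β ∨ α) = ~3/4 = 1/4
γ ↔ γ = 1/2 ↔ 1/2 = 1
(γ ↔ γ) ∨ γ = 1 ∨ 1/2 = 1
~(β ∨ α) → ((γ ↔ γ) ∨ γ) = 1/4 → 1 = 1
~(~(β ∨ α) → ((γ ↔ γ) ∨ γ)) = ~1 = 0
(~γ ↔ (γ → (γ ↔ γ))) ↔ ~(~(β ∨ α) → ((γ ↔ γ) ∨ γ)) = 1/2 ↔ 0 = 1/2
(((β → α) ↔ ~α) ↔ (~((γ → α) → (β → β)) → ((β → ~α) → (γ ∨ α)))) ↔ ((~γ ↔ (γ → (γ ↔ γ))) ↔ ~(~(β ∨ α) → ((γ ↔ γ) ∨ γ))) = 1/4 ↔ 1/2 = 3/4
~((((β → α) ↔ ~α) ↔ (~((γ → α) → (β → β)) → ((β → ~α) → (γ ∨ α)))) ↔ ((~γ ↔ (γ → (γ ↔ γ))) ↔ ~(~(β ∨ α) → ((γ ↔ γ) ∨ γ)))) = ~3/4 = 1/4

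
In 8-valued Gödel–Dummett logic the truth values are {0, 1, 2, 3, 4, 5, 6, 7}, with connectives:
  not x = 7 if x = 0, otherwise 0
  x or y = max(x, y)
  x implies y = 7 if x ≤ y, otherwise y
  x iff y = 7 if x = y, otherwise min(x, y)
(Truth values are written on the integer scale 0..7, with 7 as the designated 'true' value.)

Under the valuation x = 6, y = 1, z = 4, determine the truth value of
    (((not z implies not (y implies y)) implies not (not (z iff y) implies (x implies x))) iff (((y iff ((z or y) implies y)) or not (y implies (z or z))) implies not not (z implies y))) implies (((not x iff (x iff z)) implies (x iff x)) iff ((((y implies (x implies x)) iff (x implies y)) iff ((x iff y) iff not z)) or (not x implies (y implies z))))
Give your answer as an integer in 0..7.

not z = not 4 = 0
y implies y = 1 implies 1 = 7
not (y implies y) = not 7 = 0
not z implies not (y implies y) = 0 implies 0 = 7
z iff y = 4 iff 1 = 1
not (z iff y) = not 1 = 0
x implies x = 6 implies 6 = 7
not (z iff y) implies (x implies x) = 0 implies 7 = 7
not (not (z iff y) implies (x implies x)) = not 7 = 0
(not z implies not (y implies y)) implies not (not (z iff y) implies (x implies x)) = 7 implies 0 = 0
z or y = 4 or 1 = 4
(z or y) implies y = 4 implies 1 = 1
y iff ((z or y) implies y) = 1 iff 1 = 7
z or z = 4 or 4 = 4
y implies (z or z) = 1 implies 4 = 7
not (y implies (z or z)) = not 7 = 0
(y iff ((z or y) implies y)) or not (y implies (z or z)) = 7 or 0 = 7
z implies y = 4 implies 1 = 1
not (z implies y) = not 1 = 0
not not (z implies y) = not 0 = 7
((y iff ((z or y) implies y)) or not (y implies (z or z))) implies not not (z implies y) = 7 implies 7 = 7
((not z implies not (y implies y)) implies not (not (z iff y) implies (x implies x))) iff (((y iff ((z or y) implies y)) or not (y implies (z or z))) implies not not (z implies y)) = 0 iff 7 = 0
not x = not 6 = 0
x iff z = 6 iff 4 = 4
not x iff (x iff z) = 0 iff 4 = 0
x iff x = 6 iff 6 = 7
(not x iff (x iff z)) implies (x iff x) = 0 implies 7 = 7
x implies x = 6 implies 6 = 7
y implies (x implies x) = 1 implies 7 = 7
x implies y = 6 implies 1 = 1
(y implies (x implies x)) iff (x implies y) = 7 iff 1 = 1
x iff y = 6 iff 1 = 1
not z = not 4 = 0
(x iff y) iff not z = 1 iff 0 = 0
((y implies (x implies x)) iff (x implies y)) iff ((x iff y) iff not z) = 1 iff 0 = 0
not x = not 6 = 0
y implies z = 1 implies 4 = 7
not x implies (y implies z) = 0 implies 7 = 7
(((y implies (x implies x)) iff (x implies y)) iff ((x iff y) iff not z)) or (not x implies (y implies z)) = 0 or 7 = 7
((not x iff (x iff z)) implies (x iff x)) iff ((((y implies (x implies x)) iff (x implies y)) iff ((x iff y) iff not z)) or (not x implies (y implies z))) = 7 iff 7 = 7
(((not z implies not (y implies y)) implies not (not (z iff y) implies (x implies x))) iff (((y iff ((z or y) implies y)) or not (y implies (z or z))) implies not not (z implies y))) implies (((not x iff (x iff z)) implies (x iff x)) iff ((((y implies (x implies x)) iff (x implies y)) iff ((x iff y) iff not z)) or (not x implies (y implies z)))) = 0 implies 7 = 7

7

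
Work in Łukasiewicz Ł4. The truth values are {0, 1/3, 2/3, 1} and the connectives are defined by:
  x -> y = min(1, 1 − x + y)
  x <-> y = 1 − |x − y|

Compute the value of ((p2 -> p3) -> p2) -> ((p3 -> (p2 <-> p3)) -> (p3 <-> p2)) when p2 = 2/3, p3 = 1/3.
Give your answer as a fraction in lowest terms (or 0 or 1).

p2 -> p3 = 2/3 -> 1/3 = 2/3
(p2 -> p3) -> p2 = 2/3 -> 2/3 = 1
p2 <-> p3 = 2/3 <-> 1/3 = 2/3
p3 -> (p2 <-> p3) = 1/3 -> 2/3 = 1
p3 <-> p2 = 1/3 <-> 2/3 = 2/3
(p3 -> (p2 <-> p3)) -> (p3 <-> p2) = 1 -> 2/3 = 2/3
((p2 -> p3) -> p2) -> ((p3 -> (p2 <-> p3)) -> (p3 <-> p2)) = 1 -> 2/3 = 2/3

2/3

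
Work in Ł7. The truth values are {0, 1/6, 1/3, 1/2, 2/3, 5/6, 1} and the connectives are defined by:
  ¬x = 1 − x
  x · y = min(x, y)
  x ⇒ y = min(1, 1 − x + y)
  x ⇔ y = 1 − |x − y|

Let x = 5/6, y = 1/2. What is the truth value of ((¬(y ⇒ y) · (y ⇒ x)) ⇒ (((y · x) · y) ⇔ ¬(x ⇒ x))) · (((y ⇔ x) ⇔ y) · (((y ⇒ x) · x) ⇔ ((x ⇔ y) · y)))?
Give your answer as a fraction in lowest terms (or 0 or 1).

2/3

y ⇒ y = 1/2 ⇒ 1/2 = 1
¬(y ⇒ y) = ¬1 = 0
y ⇒ x = 1/2 ⇒ 5/6 = 1
¬(y ⇒ y) · (y ⇒ x) = 0 · 1 = 0
y · x = 1/2 · 5/6 = 1/2
(y · x) · y = 1/2 · 1/2 = 1/2
x ⇒ x = 5/6 ⇒ 5/6 = 1
¬(x ⇒ x) = ¬1 = 0
((y · x) · y) ⇔ ¬(x ⇒ x) = 1/2 ⇔ 0 = 1/2
(¬(y ⇒ y) · (y ⇒ x)) ⇒ (((y · x) · y) ⇔ ¬(x ⇒ x)) = 0 ⇒ 1/2 = 1
y ⇔ x = 1/2 ⇔ 5/6 = 2/3
(y ⇔ x) ⇔ y = 2/3 ⇔ 1/2 = 5/6
y ⇒ x = 1/2 ⇒ 5/6 = 1
(y ⇒ x) · x = 1 · 5/6 = 5/6
x ⇔ y = 5/6 ⇔ 1/2 = 2/3
(x ⇔ y) · y = 2/3 · 1/2 = 1/2
((y ⇒ x) · x) ⇔ ((x ⇔ y) · y) = 5/6 ⇔ 1/2 = 2/3
((y ⇔ x) ⇔ y) · (((y ⇒ x) · x) ⇔ ((x ⇔ y) · y)) = 5/6 · 2/3 = 2/3
((¬(y ⇒ y) · (y ⇒ x)) ⇒ (((y · x) · y) ⇔ ¬(x ⇒ x))) · (((y ⇔ x) ⇔ y) · (((y ⇒ x) · x) ⇔ ((x ⇔ y) · y))) = 1 · 2/3 = 2/3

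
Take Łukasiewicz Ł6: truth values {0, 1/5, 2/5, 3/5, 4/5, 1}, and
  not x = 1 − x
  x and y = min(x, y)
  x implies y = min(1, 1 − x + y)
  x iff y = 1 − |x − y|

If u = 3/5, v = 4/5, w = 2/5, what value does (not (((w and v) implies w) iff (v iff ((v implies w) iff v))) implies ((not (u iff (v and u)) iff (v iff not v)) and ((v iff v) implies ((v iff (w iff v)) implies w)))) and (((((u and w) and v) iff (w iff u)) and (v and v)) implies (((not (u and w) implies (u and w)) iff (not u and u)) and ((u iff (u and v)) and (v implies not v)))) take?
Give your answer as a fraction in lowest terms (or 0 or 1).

4/5

w and v = 2/5 and 4/5 = 2/5
(w and v) implies w = 2/5 implies 2/5 = 1
v implies w = 4/5 implies 2/5 = 3/5
(v implies w) iff v = 3/5 iff 4/5 = 4/5
v iff ((v implies w) iff v) = 4/5 iff 4/5 = 1
((w and v) implies w) iff (v iff ((v implies w) iff v)) = 1 iff 1 = 1
not (((w and v) implies w) iff (v iff ((v implies w) iff v))) = not 1 = 0
v and u = 4/5 and 3/5 = 3/5
u iff (v and u) = 3/5 iff 3/5 = 1
not (u iff (v and u)) = not 1 = 0
not v = not 4/5 = 1/5
v iff not v = 4/5 iff 1/5 = 2/5
not (u iff (v and u)) iff (v iff not v) = 0 iff 2/5 = 3/5
v iff v = 4/5 iff 4/5 = 1
w iff v = 2/5 iff 4/5 = 3/5
v iff (w iff v) = 4/5 iff 3/5 = 4/5
(v iff (w iff v)) implies w = 4/5 implies 2/5 = 3/5
(v iff v) implies ((v iff (w iff v)) implies w) = 1 implies 3/5 = 3/5
(not (u iff (v and u)) iff (v iff not v)) and ((v iff v) implies ((v iff (w iff v)) implies w)) = 3/5 and 3/5 = 3/5
not (((w and v) implies w) iff (v iff ((v implies w) iff v))) implies ((not (u iff (v and u)) iff (v iff not v)) and ((v iff v) implies ((v iff (w iff v)) implies w))) = 0 implies 3/5 = 1
u and w = 3/5 and 2/5 = 2/5
(u and w) and v = 2/5 and 4/5 = 2/5
w iff u = 2/5 iff 3/5 = 4/5
((u and w) and v) iff (w iff u) = 2/5 iff 4/5 = 3/5
v and v = 4/5 and 4/5 = 4/5
(((u and w) and v) iff (w iff u)) and (v and v) = 3/5 and 4/5 = 3/5
u and w = 3/5 and 2/5 = 2/5
not (u and w) = not 2/5 = 3/5
u and w = 3/5 and 2/5 = 2/5
not (u and w) implies (u and w) = 3/5 implies 2/5 = 4/5
not u = not 3/5 = 2/5
not u and u = 2/5 and 3/5 = 2/5
(not (u and w) implies (u and w)) iff (not u and u) = 4/5 iff 2/5 = 3/5
u and v = 3/5 and 4/5 = 3/5
u iff (u and v) = 3/5 iff 3/5 = 1
not v = not 4/5 = 1/5
v implies not v = 4/5 implies 1/5 = 2/5
(u iff (u and v)) and (v implies not v) = 1 and 2/5 = 2/5
((not (u and w) implies (u and w)) iff (not u and u)) and ((u iff (u and v)) and (v implies not v)) = 3/5 and 2/5 = 2/5
((((u and w) and v) iff (w iff u)) and (v and v)) implies (((not (u and w) implies (u and w)) iff (not u and u)) and ((u iff (u and v)) and (v implies not v))) = 3/5 implies 2/5 = 4/5
(not (((w and v) implies w) iff (v iff ((v implies w) iff v))) implies ((not (u iff (v and u)) iff (v iff not v)) and ((v iff v) implies ((v iff (w iff v)) implies w)))) and (((((u and w) and v) iff (w iff u)) and (v and v)) implies (((not (u and w) implies (u and w)) iff (not u and u)) and ((u iff (u and v)) and (v implies not v)))) = 1 and 4/5 = 4/5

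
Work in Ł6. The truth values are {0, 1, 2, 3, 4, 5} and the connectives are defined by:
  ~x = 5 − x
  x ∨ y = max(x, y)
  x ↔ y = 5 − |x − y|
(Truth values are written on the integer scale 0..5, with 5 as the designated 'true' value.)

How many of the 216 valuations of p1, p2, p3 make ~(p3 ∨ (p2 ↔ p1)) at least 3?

value 5: 2 assignments (counts)
value 4: 10 assignments (counts)
value 3: 24 assignments (counts)
value 2: 44 assignments
value 1: 70 assignments
value 0: 66 assignments
So 36 of the 216 assignments meet the threshold.

36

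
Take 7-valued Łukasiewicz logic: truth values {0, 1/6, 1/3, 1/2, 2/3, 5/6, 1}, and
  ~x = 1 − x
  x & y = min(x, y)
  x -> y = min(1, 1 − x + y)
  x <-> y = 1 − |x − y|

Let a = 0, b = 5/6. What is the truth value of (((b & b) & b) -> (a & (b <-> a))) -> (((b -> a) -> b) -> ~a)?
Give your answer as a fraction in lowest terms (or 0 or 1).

1

b & b = 5/6 & 5/6 = 5/6
(b & b) & b = 5/6 & 5/6 = 5/6
b <-> a = 5/6 <-> 0 = 1/6
a & (b <-> a) = 0 & 1/6 = 0
((b & b) & b) -> (a & (b <-> a)) = 5/6 -> 0 = 1/6
b -> a = 5/6 -> 0 = 1/6
(b -> a) -> b = 1/6 -> 5/6 = 1
~a = ~0 = 1
((b -> a) -> b) -> ~a = 1 -> 1 = 1
(((b & b) & b) -> (a & (b <-> a))) -> (((b -> a) -> b) -> ~a) = 1/6 -> 1 = 1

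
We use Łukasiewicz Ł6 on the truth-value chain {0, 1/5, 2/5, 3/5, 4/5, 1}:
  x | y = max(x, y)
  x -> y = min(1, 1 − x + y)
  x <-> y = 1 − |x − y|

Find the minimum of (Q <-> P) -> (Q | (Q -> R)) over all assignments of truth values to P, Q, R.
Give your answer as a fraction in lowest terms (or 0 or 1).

Take P = 2/5, Q = 2/5, R = 0:
Q <-> P = 2/5 <-> 2/5 = 1
Q -> R = 2/5 -> 0 = 3/5
Q | (Q -> R) = 2/5 | 3/5 = 3/5
(Q <-> P) -> (Q | (Q -> R)) = 1 -> 3/5 = 3/5
No assignment yields a value below 3/5, so this is the minimum.

3/5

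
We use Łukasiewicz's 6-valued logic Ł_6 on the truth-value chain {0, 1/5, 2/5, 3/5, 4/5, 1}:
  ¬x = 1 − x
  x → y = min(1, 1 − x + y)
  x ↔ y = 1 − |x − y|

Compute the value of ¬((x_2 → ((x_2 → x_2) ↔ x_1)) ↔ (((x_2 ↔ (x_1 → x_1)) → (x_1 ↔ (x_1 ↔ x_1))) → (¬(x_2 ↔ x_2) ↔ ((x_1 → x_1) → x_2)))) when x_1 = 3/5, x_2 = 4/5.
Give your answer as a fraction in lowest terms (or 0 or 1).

x_2 → x_2 = 4/5 → 4/5 = 1
(x_2 → x_2) ↔ x_1 = 1 ↔ 3/5 = 3/5
x_2 → ((x_2 → x_2) ↔ x_1) = 4/5 → 3/5 = 4/5
x_1 → x_1 = 3/5 → 3/5 = 1
x_2 ↔ (x_1 → x_1) = 4/5 ↔ 1 = 4/5
x_1 ↔ x_1 = 3/5 ↔ 3/5 = 1
x_1 ↔ (x_1 ↔ x_1) = 3/5 ↔ 1 = 3/5
(x_2 ↔ (x_1 → x_1)) → (x_1 ↔ (x_1 ↔ x_1)) = 4/5 → 3/5 = 4/5
x_2 ↔ x_2 = 4/5 ↔ 4/5 = 1
¬(x_2 ↔ x_2) = ¬1 = 0
x_1 → x_1 = 3/5 → 3/5 = 1
(x_1 → x_1) → x_2 = 1 → 4/5 = 4/5
¬(x_2 ↔ x_2) ↔ ((x_1 → x_1) → x_2) = 0 ↔ 4/5 = 1/5
((x_2 ↔ (x_1 → x_1)) → (x_1 ↔ (x_1 ↔ x_1))) → (¬(x_2 ↔ x_2) ↔ ((x_1 → x_1) → x_2)) = 4/5 → 1/5 = 2/5
(x_2 → ((x_2 → x_2) ↔ x_1)) ↔ (((x_2 ↔ (x_1 → x_1)) → (x_1 ↔ (x_1 ↔ x_1))) → (¬(x_2 ↔ x_2) ↔ ((x_1 → x_1) → x_2))) = 4/5 ↔ 2/5 = 3/5
¬((x_2 → ((x_2 → x_2) ↔ x_1)) ↔ (((x_2 ↔ (x_1 → x_1)) → (x_1 ↔ (x_1 ↔ x_1))) → (¬(x_2 ↔ x_2) ↔ ((x_1 → x_1) → x_2)))) = ¬3/5 = 2/5

2/5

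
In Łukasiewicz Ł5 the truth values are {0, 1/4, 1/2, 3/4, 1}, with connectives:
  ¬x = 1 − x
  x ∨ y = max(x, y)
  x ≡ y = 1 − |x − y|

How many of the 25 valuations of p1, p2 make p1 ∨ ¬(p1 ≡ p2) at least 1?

6

value 1: 6 assignments (counts)
value 3/4: 7 assignments
value 1/2: 7 assignments
value 1/4: 4 assignments
value 0: 1 assignment
So 6 of the 25 assignments meet the threshold.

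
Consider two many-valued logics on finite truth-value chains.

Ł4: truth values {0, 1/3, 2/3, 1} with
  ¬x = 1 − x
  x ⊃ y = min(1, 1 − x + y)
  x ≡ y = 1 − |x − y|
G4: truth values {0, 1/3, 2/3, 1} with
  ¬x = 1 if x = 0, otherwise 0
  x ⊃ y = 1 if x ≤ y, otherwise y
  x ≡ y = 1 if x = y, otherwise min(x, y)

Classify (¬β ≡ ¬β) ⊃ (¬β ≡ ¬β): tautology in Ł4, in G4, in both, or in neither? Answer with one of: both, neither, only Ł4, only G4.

In Ł4: every assignment gives 1 — tautology.
In G4: every assignment gives 1 — tautology.

both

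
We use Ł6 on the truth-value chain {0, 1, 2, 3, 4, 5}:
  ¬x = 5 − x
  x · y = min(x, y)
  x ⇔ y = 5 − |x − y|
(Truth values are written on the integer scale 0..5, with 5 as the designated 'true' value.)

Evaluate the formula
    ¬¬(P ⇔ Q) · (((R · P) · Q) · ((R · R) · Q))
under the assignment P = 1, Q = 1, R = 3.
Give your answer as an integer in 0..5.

P ⇔ Q = 1 ⇔ 1 = 5
¬(P ⇔ Q) = ¬5 = 0
¬¬(P ⇔ Q) = ¬0 = 5
R · P = 3 · 1 = 1
(R · P) · Q = 1 · 1 = 1
R · R = 3 · 3 = 3
(R · R) · Q = 3 · 1 = 1
((R · P) · Q) · ((R · R) · Q) = 1 · 1 = 1
¬¬(P ⇔ Q) · (((R · P) · Q) · ((R · R) · Q)) = 5 · 1 = 1

1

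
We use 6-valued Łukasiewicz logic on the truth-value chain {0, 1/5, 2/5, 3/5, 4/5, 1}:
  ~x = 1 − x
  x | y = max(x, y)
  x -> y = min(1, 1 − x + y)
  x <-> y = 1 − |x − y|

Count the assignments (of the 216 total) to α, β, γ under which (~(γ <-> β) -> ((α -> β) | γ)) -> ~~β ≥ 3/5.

108

value 1: 36 assignments (counts)
value 4/5: 36 assignments (counts)
value 3/5: 36 assignments (counts)
value 2/5: 36 assignments
value 1/5: 36 assignments
value 0: 36 assignments
So 108 of the 216 assignments meet the threshold.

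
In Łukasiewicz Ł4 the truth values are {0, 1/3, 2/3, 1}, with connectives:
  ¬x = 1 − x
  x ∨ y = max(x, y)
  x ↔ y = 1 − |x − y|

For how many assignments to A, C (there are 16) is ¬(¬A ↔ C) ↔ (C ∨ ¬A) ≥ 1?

7

A = 0, C = 0 ↦ 1  ≥
A = 0, C = 1/3 ↦ 2/3  <
A = 0, C = 2/3 ↦ 1/3  <
A = 0, C = 1 ↦ 0  <
A = 1/3, C = 0 ↦ 1  ≥
A = 1/3, C = 1/3 ↦ 2/3  <
A = 1/3, C = 2/3 ↦ 1/3  <
A = 1/3, C = 1 ↦ 1/3  <
A = 2/3, C = 0 ↦ 1  ≥
A = 2/3, C = 1/3 ↦ 2/3  <
A = 2/3, C = 2/3 ↦ 2/3  <
A = 2/3, C = 1 ↦ 2/3  <
A = 1, C = 0 ↦ 1  ≥
A = 1, C = 1/3 ↦ 1  ≥
A = 1, C = 2/3 ↦ 1  ≥
A = 1, C = 1 ↦ 1  ≥
So 7 of the 16 assignments meet the threshold.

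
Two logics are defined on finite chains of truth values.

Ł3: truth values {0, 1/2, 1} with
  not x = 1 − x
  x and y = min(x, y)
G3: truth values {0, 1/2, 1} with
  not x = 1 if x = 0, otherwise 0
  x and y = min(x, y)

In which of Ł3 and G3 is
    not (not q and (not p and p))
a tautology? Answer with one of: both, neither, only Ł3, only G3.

only G3

In Ł3: at p = 1/2, q = 0 the value is 1/2 — not a tautology.
In G3: every assignment gives 1 — tautology.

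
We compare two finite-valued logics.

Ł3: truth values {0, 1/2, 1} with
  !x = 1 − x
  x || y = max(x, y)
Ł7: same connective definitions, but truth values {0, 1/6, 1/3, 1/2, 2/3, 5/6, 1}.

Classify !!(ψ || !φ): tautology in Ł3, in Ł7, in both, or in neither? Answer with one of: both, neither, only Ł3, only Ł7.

neither

In Ł3: at φ = 1/2, ψ = 0 the value is 1/2 — not a tautology.
In Ł7: at φ = 1/6, ψ = 0 the value is 5/6 — not a tautology.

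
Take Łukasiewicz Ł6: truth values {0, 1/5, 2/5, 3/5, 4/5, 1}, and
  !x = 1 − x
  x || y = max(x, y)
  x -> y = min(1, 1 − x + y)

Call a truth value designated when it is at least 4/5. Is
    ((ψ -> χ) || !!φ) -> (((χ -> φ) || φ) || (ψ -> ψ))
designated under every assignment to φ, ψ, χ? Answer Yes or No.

At φ = 1/5, ψ = 1/5, χ = 1/5, for instance:
ψ -> χ = 1/5 -> 1/5 = 1
!φ = !1/5 = 4/5
!!φ = !4/5 = 1/5
(ψ -> χ) || !!φ = 1 || 1/5 = 1
χ -> φ = 1/5 -> 1/5 = 1
(χ -> φ) || φ = 1 || 1/5 = 1
ψ -> ψ = 1/5 -> 1/5 = 1
((χ -> φ) || φ) || (ψ -> ψ) = 1 || 1 = 1
((ψ -> χ) || !!φ) -> (((χ -> φ) || φ) || (ψ -> ψ)) = 1 -> 1 = 1
and checking the remaining 215 assignments likewise gives ≥ 4/5 in every case.

Yes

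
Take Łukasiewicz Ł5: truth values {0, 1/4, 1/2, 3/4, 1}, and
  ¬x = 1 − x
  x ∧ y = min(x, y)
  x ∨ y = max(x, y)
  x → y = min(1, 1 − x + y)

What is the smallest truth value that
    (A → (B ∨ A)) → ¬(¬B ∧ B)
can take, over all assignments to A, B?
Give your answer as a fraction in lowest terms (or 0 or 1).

1/2

Take A = 0, B = 1/2:
B ∨ A = 1/2 ∨ 0 = 1/2
A → (B ∨ A) = 0 → 1/2 = 1
¬B = ¬1/2 = 1/2
¬B ∧ B = 1/2 ∧ 1/2 = 1/2
¬(¬B ∧ B) = ¬1/2 = 1/2
(A → (B ∨ A)) → ¬(¬B ∧ B) = 1 → 1/2 = 1/2
No assignment yields a value below 1/2, so this is the minimum.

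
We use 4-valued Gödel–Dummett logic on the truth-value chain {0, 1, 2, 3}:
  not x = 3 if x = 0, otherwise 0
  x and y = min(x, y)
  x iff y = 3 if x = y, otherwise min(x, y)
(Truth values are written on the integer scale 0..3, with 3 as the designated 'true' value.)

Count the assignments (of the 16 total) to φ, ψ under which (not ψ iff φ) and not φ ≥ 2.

φ = 0, ψ = 0 ↦ 0  <
φ = 0, ψ = 1 ↦ 3  ≥
φ = 0, ψ = 2 ↦ 3  ≥
φ = 0, ψ = 3 ↦ 3  ≥
φ = 1, ψ = 0 ↦ 0  <
φ = 1, ψ = 1 ↦ 0  <
φ = 1, ψ = 2 ↦ 0  <
φ = 1, ψ = 3 ↦ 0  <
φ = 2, ψ = 0 ↦ 0  <
φ = 2, ψ = 1 ↦ 0  <
φ = 2, ψ = 2 ↦ 0  <
φ = 2, ψ = 3 ↦ 0  <
φ = 3, ψ = 0 ↦ 0  <
φ = 3, ψ = 1 ↦ 0  <
φ = 3, ψ = 2 ↦ 0  <
φ = 3, ψ = 3 ↦ 0  <
So 3 of the 16 assignments meet the threshold.

3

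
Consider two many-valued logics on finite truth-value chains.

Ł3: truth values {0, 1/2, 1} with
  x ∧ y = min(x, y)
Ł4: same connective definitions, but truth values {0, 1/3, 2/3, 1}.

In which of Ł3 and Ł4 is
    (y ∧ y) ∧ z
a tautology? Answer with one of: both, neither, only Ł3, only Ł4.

neither

In Ł3: at y = 0, z = 0 the value is 0 — not a tautology.
In Ł4: at y = 0, z = 0 the value is 0 — not a tautology.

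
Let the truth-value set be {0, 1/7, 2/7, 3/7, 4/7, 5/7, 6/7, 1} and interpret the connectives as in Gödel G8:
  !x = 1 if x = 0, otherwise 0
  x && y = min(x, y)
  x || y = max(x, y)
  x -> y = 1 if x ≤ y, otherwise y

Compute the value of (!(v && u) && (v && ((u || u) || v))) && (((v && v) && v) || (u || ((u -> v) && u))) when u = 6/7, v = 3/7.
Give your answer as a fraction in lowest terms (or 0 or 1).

0

v && u = 3/7 && 6/7 = 3/7
!(v && u) = !3/7 = 0
u || u = 6/7 || 6/7 = 6/7
(u || u) || v = 6/7 || 3/7 = 6/7
v && ((u || u) || v) = 3/7 && 6/7 = 3/7
!(v && u) && (v && ((u || u) || v)) = 0 && 3/7 = 0
v && v = 3/7 && 3/7 = 3/7
(v && v) && v = 3/7 && 3/7 = 3/7
u -> v = 6/7 -> 3/7 = 3/7
(u -> v) && u = 3/7 && 6/7 = 3/7
u || ((u -> v) && u) = 6/7 || 3/7 = 6/7
((v && v) && v) || (u || ((u -> v) && u)) = 3/7 || 6/7 = 6/7
(!(v && u) && (v && ((u || u) || v))) && (((v && v) && v) || (u || ((u -> v) && u))) = 0 && 6/7 = 0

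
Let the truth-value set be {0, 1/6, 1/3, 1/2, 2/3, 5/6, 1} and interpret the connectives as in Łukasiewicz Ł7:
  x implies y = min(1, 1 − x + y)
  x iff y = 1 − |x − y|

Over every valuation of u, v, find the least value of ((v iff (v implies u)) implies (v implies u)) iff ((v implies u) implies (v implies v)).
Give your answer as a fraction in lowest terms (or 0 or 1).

1/2

Take u = 0, v = 1/2:
v implies u = 1/2 implies 0 = 1/2
v iff (v implies u) = 1/2 iff 1/2 = 1
v implies u = 1/2 implies 0 = 1/2
(v iff (v implies u)) implies (v implies u) = 1 implies 1/2 = 1/2
v implies u = 1/2 implies 0 = 1/2
v implies v = 1/2 implies 1/2 = 1
(v implies u) implies (v implies v) = 1/2 implies 1 = 1
((v iff (v implies u)) implies (v implies u)) iff ((v implies u) implies (v implies v)) = 1/2 iff 1 = 1/2
No assignment yields a value below 1/2, so this is the minimum.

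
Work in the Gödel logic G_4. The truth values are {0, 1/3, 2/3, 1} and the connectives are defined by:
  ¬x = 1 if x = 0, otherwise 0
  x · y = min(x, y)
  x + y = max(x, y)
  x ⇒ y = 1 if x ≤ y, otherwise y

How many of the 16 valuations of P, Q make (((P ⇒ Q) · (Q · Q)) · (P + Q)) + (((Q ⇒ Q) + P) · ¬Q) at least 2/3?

P = 0, Q = 0 ↦ 1  ≥
P = 0, Q = 1/3 ↦ 1/3  <
P = 0, Q = 2/3 ↦ 2/3  ≥
P = 0, Q = 1 ↦ 1  ≥
P = 1/3, Q = 0 ↦ 1  ≥
P = 1/3, Q = 1/3 ↦ 1/3  <
P = 1/3, Q = 2/3 ↦ 2/3  ≥
P = 1/3, Q = 1 ↦ 1  ≥
P = 2/3, Q = 0 ↦ 1  ≥
P = 2/3, Q = 1/3 ↦ 1/3  <
P = 2/3, Q = 2/3 ↦ 2/3  ≥
P = 2/3, Q = 1 ↦ 1  ≥
P = 1, Q = 0 ↦ 1  ≥
P = 1, Q = 1/3 ↦ 1/3  <
P = 1, Q = 2/3 ↦ 2/3  ≥
P = 1, Q = 1 ↦ 1  ≥
So 12 of the 16 assignments meet the threshold.

12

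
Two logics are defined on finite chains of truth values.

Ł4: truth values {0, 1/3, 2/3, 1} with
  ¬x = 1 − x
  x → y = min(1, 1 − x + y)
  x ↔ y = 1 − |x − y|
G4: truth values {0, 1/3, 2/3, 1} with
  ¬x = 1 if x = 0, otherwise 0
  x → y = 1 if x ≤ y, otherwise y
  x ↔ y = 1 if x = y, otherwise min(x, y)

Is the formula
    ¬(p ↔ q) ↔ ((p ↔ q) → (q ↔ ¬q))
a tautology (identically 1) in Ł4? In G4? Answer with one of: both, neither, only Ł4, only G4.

In Ł4: at p = 0, q = 1/3 the value is 1/3 — not a tautology.
In G4: every assignment gives 1 — tautology.

only G4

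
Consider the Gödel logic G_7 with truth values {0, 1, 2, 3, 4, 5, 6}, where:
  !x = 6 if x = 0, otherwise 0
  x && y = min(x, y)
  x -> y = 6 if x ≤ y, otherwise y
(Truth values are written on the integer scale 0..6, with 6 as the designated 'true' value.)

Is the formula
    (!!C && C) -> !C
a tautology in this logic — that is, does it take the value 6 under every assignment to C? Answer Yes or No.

Counterexample: take C = 1.
!C = !1 = 0
!!C = !0 = 6
!!C && C = 6 && 1 = 1
!C = !1 = 0
(!!C && C) -> !C = 1 -> 0 = 0
This gives 0 ≠ 6.

No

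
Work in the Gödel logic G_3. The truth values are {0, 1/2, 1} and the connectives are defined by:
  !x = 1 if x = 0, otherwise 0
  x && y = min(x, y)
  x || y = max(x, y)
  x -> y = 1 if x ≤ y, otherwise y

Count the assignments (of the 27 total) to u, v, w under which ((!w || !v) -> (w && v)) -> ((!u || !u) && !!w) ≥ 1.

19

value 1: 19 assignments (counts)
value 0: 8 assignments
So 19 of the 27 assignments meet the threshold.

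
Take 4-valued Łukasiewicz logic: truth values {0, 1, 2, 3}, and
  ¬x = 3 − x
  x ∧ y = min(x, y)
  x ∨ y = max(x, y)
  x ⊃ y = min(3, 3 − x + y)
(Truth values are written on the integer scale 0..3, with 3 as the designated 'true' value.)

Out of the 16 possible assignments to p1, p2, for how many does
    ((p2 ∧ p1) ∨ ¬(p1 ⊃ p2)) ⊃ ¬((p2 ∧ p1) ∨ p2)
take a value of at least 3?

11

p1 = 0, p2 = 0 ↦ 3  ≥
p1 = 0, p2 = 1 ↦ 3  ≥
p1 = 0, p2 = 2 ↦ 3  ≥
p1 = 0, p2 = 3 ↦ 3  ≥
p1 = 1, p2 = 0 ↦ 3  ≥
p1 = 1, p2 = 1 ↦ 3  ≥
p1 = 1, p2 = 2 ↦ 3  ≥
p1 = 1, p2 = 3 ↦ 2  <
p1 = 2, p2 = 0 ↦ 3  ≥
p1 = 2, p2 = 1 ↦ 3  ≥
p1 = 2, p2 = 2 ↦ 2  <
p1 = 2, p2 = 3 ↦ 1  <
p1 = 3, p2 = 0 ↦ 3  ≥
p1 = 3, p2 = 1 ↦ 3  ≥
p1 = 3, p2 = 2 ↦ 2  <
p1 = 3, p2 = 3 ↦ 0  <
So 11 of the 16 assignments meet the threshold.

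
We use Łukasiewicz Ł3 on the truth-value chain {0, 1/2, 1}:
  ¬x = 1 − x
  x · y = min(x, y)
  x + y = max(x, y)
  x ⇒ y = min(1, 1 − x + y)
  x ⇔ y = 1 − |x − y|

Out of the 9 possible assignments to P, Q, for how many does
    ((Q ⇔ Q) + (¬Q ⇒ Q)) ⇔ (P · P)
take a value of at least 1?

P = 0, Q = 0 ↦ 0  <
P = 0, Q = 1/2 ↦ 0  <
P = 0, Q = 1 ↦ 0  <
P = 1/2, Q = 0 ↦ 1/2  <
P = 1/2, Q = 1/2 ↦ 1/2  <
P = 1/2, Q = 1 ↦ 1/2  <
P = 1, Q = 0 ↦ 1  ≥
P = 1, Q = 1/2 ↦ 1  ≥
P = 1, Q = 1 ↦ 1  ≥
So 3 of the 9 assignments meet the threshold.

3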